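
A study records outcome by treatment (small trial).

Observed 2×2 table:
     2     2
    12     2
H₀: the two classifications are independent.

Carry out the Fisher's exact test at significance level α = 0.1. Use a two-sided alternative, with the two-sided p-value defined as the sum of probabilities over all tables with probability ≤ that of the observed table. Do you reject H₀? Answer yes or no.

Margins: r₁=4, r₂=14, c₁=14, c₂=4, n=18
p_obs = C(4,2)·C(14,12)/C(18,14); sum pmf over tables with pmf ≤ p_obs
p-value (two-sided) = 0.19706
At α=0.1: p ≥ α → fail to reject H₀

reject H₀: no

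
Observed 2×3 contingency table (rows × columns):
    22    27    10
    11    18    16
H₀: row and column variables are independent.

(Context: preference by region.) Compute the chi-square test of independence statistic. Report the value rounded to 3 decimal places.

Row totals [59, 45], col totals [33, 45, 26], n=104
χ² = (22−18.72)²/18.72 + (27−25.53)²/25.53 + (10−14.75)²/14.75 + (11−14.28)²/14.28 + (18−19.47)²/19.47 + (16−11.25)²/11.25 = 5.0583
df = 2

test statistic = 5.058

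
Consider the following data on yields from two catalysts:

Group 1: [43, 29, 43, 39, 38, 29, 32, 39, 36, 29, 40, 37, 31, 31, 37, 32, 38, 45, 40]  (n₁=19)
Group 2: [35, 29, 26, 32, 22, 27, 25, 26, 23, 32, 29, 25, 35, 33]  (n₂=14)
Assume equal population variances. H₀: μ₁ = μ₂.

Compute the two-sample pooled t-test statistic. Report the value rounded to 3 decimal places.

test statistic = 4.579

x̄₁=36.211, s₁=5.094, n₁=19
x̄₂=28.500, s₂=4.310, n₂=14
s_p² = [18·5.094² + 13·4.310²]/31 = 22.8599
SE = √(s_p²·(1/19+1/14)) = 1.6840
t = (36.211−28.500)/1.6840 = 4.5786
df = 31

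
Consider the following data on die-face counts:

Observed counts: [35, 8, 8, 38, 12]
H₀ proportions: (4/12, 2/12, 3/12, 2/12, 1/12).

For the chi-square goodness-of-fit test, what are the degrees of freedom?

df = k − 1 = 5 − 1 = 4

degrees of freedom = 4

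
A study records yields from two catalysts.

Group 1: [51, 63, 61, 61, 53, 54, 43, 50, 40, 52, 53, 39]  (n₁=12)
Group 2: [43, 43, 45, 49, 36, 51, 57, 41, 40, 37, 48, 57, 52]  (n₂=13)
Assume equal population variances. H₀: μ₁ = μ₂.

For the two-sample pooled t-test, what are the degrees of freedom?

df = n₁ + n₂ − 2 = 12 + 13 − 2 = 23

degrees of freedom = 23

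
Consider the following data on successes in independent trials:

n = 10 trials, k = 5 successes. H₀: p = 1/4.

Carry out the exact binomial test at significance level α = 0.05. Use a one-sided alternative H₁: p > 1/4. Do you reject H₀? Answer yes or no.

Exact binomial: n=10, k=5, p₀=1/4=0.2500
P(X≥5) from Σ C(n,i)·p₀^i·(1−p₀)^(n−i)
p-value (one-sided, H₁ greater) = 0.07813
At α=0.05: p ≥ α → fail to reject H₀

reject H₀: no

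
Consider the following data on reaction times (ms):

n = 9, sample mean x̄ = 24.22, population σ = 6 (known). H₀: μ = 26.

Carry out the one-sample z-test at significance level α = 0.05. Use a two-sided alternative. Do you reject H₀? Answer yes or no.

SE = σ/√n = 6/√9 = 2.0000
z = (x̄−μ₀)/SE = (24.22−26)/2.0000 = -0.8900
p-value (two-sided) = 0.37347
At α=0.05: p ≥ α → fail to reject H₀

reject H₀: no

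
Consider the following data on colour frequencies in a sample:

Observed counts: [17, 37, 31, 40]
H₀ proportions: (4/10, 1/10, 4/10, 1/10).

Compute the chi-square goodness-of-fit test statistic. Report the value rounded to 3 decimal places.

n = 125; E_i = n·p_i = [50.00, 12.50, 50.00, 12.50]
χ² = (17−50.00)²/50.00 + (37−12.50)²/12.50 + (31−50.00)²/50.00 + (40−12.50)²/12.50 = 137.5200
df = 3

test statistic = 137.520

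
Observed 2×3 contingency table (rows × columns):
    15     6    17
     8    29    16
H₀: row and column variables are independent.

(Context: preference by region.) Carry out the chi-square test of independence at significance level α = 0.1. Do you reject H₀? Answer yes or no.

Row totals [38, 53], col totals [23, 35, 33], n=91
χ² = (15−9.60)²/9.60 + (6−14.62)²/14.62 + (17−13.78)²/13.78 + (8−13.40)²/13.40 + (29−20.38)²/20.38 + (16−19.22)²/19.22 = 15.2159
df = 2
p-value (upper-tail) = 0.00050
At α=0.1: p < α → reject H₀

reject H₀: yes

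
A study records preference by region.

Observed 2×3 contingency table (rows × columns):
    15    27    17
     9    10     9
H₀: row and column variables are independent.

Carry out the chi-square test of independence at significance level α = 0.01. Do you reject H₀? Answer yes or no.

reject H₀: no

Row totals [59, 28], col totals [24, 37, 26], n=87
χ² = (15−16.28)²/16.28 + (27−25.09)²/25.09 + (17−17.63)²/17.63 + (9−7.72)²/7.72 + (10−11.91)²/11.91 + (9−8.37)²/8.37 = 0.8320
df = 2
p-value (upper-tail) = 0.65968
At α=0.01: p ≥ α → fail to reject H₀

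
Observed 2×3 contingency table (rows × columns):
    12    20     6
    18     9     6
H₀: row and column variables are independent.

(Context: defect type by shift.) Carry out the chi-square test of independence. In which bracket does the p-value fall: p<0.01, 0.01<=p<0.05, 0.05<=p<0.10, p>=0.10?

p-value bracket: 0.05<=p<0.10

Row totals [38, 33], col totals [30, 29, 12], n=71
χ² = (12−16.06)²/16.06 + (20−15.52)²/15.52 + (6−6.42)²/6.42 + (18−13.94)²/13.94 + (9−13.48)²/13.48 + (6−5.58)²/5.58 = 5.0453
df = 2
p-value (upper-tail) = 0.08025
→ bracket: 0.05<=p<0.10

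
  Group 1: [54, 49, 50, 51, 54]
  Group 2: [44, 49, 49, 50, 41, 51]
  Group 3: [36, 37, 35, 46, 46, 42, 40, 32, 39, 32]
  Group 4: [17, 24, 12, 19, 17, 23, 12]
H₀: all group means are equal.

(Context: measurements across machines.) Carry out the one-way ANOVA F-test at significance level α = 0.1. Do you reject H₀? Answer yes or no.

reject H₀: yes

Group means [51.60, 47.33, 38.50, 17.71], grand mean 37.536
SSB = Σnᵢ(x̄ᵢ−x̄)² = 4324.502; SSW = ΣΣ(x−x̄ᵢ)² = 466.462
MSB = 4324.502/3 = 1441.5008; MSW = 466.462/24 = 19.4359
F = MSB/MSW = 74.1669
df = (3, 24)
p-value (upper-tail) = 0.00000
At α=0.1: p < α → reject H₀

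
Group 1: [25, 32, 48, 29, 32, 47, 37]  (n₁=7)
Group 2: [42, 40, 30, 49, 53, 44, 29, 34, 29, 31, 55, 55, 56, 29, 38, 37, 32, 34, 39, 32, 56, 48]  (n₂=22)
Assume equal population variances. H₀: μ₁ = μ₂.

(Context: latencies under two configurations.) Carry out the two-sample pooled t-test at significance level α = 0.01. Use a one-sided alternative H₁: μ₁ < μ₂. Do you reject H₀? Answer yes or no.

x̄₁=35.714, s₁=8.826, n₁=7
x̄₂=40.545, s₂=9.874, n₂=22
s_p² = [6·8.826² + 21·9.874²]/27 = 93.1438
SE = √(s_p²·(1/7+1/22)) = 4.1881
t = (35.714−40.545)/4.1881 = -1.1536
df = 27
p-value (one-sided, H₁ less) = 0.12940
At α=0.01: p ≥ α → fail to reject H₀

reject H₀: no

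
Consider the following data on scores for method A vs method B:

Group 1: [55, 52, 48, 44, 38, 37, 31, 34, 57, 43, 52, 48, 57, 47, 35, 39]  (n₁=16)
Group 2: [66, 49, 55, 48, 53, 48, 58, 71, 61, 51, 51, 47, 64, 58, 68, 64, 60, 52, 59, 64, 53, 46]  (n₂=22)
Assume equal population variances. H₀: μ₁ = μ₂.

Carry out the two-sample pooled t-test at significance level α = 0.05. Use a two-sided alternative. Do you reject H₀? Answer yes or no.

reject H₀: yes

x̄₁=44.812, s₁=8.479, n₁=16
x̄₂=56.636, s₂=7.410, n₂=22
s_p² = [15·8.479² + 21·7.410²]/36 = 61.9869
SE = √(s_p²·(1/16+1/22)) = 2.5868
t = (44.812−56.636)/2.5868 = -4.5708
df = 36
p-value (two-sided) = 0.00006
At α=0.05: p < α → reject H₀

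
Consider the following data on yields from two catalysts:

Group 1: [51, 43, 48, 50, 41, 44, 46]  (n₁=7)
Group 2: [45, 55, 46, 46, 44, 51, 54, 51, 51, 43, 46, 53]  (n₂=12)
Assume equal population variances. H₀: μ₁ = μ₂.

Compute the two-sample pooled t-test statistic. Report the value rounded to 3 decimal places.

test statistic = -1.363

x̄₁=46.143, s₁=3.716, n₁=7
x̄₂=48.750, s₂=4.181, n₂=12
s_p² = [6·3.716² + 11·4.181²]/17 = 16.1828
SE = √(s_p²·(1/7+1/12)) = 1.9132
t = (46.143−48.750)/1.9132 = -1.3627
df = 17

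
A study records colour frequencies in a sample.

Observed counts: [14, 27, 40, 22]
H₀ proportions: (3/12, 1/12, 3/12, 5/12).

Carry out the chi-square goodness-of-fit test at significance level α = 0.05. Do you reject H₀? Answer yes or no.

n = 103; E_i = n·p_i = [25.75, 8.58, 25.75, 42.92]
χ² = (14−25.75)²/25.75 + (27−8.58)²/8.58 + (40−25.75)²/25.75 + (22−42.92)²/42.92 = 62.9573
df = 3
p-value (upper-tail) = 0.00000
At α=0.05: p < α → reject H₀

reject H₀: yes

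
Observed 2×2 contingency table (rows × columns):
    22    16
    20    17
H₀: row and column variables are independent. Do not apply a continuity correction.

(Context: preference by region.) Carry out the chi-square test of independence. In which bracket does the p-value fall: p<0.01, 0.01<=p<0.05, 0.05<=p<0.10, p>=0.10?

Row totals [38, 37], col totals [42, 33], n=75
χ² = (22−21.28)²/21.28 + (16−16.72)²/16.72 + (20−20.72)²/20.72 + (17−16.28)²/16.28 = 0.1122
df = 1
p-value (upper-tail) = 0.73762
→ bracket: p>=0.10

p-value bracket: p>=0.10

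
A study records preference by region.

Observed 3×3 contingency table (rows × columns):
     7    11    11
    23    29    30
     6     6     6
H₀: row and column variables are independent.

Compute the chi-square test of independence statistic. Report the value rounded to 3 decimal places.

test statistic = 0.475

Row totals [29, 82, 18], col totals [36, 46, 47], n=129
χ² = (7−8.09)²/8.09 + (11−10.34)²/10.34 + (11−10.57)²/10.57 + (23−22.88)²/22.88 + (29−29.24)²/29.24 + (30−29.88)²/29.88 + (6−5.02)²/5.02 + (6−6.42)²/6.42 + (6−6.56)²/6.56 = 0.4752
df = 4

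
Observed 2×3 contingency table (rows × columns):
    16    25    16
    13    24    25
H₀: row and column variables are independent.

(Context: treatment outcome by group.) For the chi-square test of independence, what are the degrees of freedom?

degrees of freedom = 2

df = (r−1)(c−1) = (2−1)·(3−1) = 2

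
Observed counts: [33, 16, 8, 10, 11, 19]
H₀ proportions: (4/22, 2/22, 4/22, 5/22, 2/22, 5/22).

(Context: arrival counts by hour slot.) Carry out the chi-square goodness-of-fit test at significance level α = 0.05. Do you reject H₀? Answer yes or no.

n = 97; E_i = n·p_i = [17.64, 8.82, 17.64, 22.05, 8.82, 22.05]
χ² = (33−17.64)²/17.64 + (16−8.82)²/8.82 + (8−17.64)²/17.64 + (10−22.05)²/22.05 + (11−8.82)²/8.82 + (19−22.05)²/22.05 = 32.0402
df = 5
p-value (upper-tail) = 0.00001
At α=0.05: p < α → reject H₀

reject H₀: yes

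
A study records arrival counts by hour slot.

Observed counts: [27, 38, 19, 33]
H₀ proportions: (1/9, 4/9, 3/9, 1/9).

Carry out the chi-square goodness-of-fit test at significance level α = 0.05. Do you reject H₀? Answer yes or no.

n = 117; E_i = n·p_i = [13.00, 52.00, 39.00, 13.00]
χ² = (27−13.00)²/13.00 + (38−52.00)²/52.00 + (19−39.00)²/39.00 + (33−13.00)²/13.00 = 59.8718
df = 3
p-value (upper-tail) = 0.00000
At α=0.05: p < α → reject H₀

reject H₀: yes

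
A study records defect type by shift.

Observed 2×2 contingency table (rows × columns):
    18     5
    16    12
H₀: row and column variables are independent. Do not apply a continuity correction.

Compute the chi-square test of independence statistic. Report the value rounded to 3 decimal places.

test statistic = 2.534

Row totals [23, 28], col totals [34, 17], n=51
χ² = (18−15.33)²/15.33 + (5−7.67)²/7.67 + (16−18.67)²/18.67 + (12−9.33)²/9.33 = 2.5342
df = 1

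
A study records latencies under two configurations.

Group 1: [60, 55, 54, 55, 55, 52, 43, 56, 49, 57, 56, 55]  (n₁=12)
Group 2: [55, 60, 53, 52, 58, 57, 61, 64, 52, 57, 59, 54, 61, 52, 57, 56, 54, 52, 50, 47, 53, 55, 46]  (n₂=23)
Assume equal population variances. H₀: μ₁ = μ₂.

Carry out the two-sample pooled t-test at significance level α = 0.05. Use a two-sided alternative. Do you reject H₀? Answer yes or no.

x̄₁=53.917, s₁=4.337, n₁=12
x̄₂=55.000, s₂=4.431, n₂=23
s_p² = [11·4.337² + 22·4.431²]/33 = 19.3611
SE = √(s_p²·(1/12+1/23)) = 1.5669
t = (53.917−55.000)/1.5669 = -0.6914
df = 33
p-value (two-sided) = 0.49416
At α=0.05: p ≥ α → fail to reject H₀

reject H₀: no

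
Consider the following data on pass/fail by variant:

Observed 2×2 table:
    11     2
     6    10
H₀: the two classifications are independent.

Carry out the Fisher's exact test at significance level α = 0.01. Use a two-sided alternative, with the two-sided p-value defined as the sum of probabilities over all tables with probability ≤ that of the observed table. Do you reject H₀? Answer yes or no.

reject H₀: no

Margins: r₁=13, r₂=16, c₁=17, c₂=12, n=29
p_obs = C(13,11)·C(16,6)/C(29,17); sum pmf over tables with pmf ≤ p_obs
p-value (two-sided) = 0.02157
At α=0.01: p ≥ α → fail to reject H₀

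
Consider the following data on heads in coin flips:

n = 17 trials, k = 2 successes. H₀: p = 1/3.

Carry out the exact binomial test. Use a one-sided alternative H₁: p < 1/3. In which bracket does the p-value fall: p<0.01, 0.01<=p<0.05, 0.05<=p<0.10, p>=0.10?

Exact binomial: n=17, k=2, p₀=1/3=0.3333
P(X≤2) from Σ C(n,i)·p₀^i·(1−p₀)^(n−i)
p-value (one-sided, H₁ less) = 0.04415
→ bracket: 0.01<=p<0.05

p-value bracket: 0.01<=p<0.05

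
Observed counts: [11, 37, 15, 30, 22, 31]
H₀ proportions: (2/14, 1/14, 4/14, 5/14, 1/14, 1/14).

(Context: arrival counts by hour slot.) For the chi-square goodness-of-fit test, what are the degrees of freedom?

degrees of freedom = 5

df = k − 1 = 6 − 1 = 5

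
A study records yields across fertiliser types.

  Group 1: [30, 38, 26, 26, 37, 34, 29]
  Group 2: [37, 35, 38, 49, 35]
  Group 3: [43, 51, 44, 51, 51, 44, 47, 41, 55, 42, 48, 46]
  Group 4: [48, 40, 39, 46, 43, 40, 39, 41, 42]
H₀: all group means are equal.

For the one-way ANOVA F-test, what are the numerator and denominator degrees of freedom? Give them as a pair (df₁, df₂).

degrees of freedom = [3, 29]

k = 4 groups, N = 33 total
df = (k−1, N−k) = (4−1, 33−4) = (3, 29)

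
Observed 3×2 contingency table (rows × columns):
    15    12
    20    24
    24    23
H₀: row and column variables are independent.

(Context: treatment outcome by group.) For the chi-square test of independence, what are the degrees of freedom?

df = (r−1)(c−1) = (3−1)·(2−1) = 2

degrees of freedom = 2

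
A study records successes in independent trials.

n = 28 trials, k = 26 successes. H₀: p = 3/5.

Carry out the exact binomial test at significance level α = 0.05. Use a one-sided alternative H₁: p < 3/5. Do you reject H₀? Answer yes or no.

reject H₀: no

Exact binomial: n=28, k=26, p₀=3/5=0.6000
P(X≤26) from Σ C(n,i)·p₀^i·(1−p₀)^(n−i)
p-value (one-sided, H₁ less) = 0.99999
At α=0.05: p ≥ α → fail to reject H₀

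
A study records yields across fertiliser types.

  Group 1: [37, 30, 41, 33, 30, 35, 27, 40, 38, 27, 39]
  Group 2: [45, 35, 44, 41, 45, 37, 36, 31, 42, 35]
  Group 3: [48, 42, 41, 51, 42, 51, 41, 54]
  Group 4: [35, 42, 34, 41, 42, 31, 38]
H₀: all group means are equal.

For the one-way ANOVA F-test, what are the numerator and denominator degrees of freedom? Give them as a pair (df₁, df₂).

k = 4 groups, N = 36 total
df = (k−1, N−k) = (4−1, 36−4) = (3, 32)

degrees of freedom = [3, 32]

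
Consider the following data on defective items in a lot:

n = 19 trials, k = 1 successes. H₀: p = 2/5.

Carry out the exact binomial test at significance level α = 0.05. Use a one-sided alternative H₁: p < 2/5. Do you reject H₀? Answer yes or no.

reject H₀: yes

Exact binomial: n=19, k=1, p₀=2/5=0.4000
P(X≤1) from Σ C(n,i)·p₀^i·(1−p₀)^(n−i)
p-value (one-sided, H₁ less) = 0.00083
At α=0.05: p < α → reject H₀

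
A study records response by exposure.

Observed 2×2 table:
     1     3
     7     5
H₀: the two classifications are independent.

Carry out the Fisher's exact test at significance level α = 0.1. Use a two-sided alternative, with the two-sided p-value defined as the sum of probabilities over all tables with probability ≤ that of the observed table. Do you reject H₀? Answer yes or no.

Margins: r₁=4, r₂=12, c₁=8, c₂=8, n=16
p_obs = C(4,1)·C(12,7)/C(16,8); sum pmf over tables with pmf ≤ p_obs
p-value (two-sided) = 0.56923
At α=0.1: p ≥ α → fail to reject H₀

reject H₀: no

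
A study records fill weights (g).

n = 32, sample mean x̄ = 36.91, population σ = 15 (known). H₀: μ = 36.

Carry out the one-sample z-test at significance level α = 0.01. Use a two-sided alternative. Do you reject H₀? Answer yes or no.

reject H₀: no

SE = σ/√n = 15/√32 = 2.6517
z = (x̄−μ₀)/SE = (36.91−36)/2.6517 = 0.3432
p-value (two-sided) = 0.73146
At α=0.01: p ≥ α → fail to reject H₀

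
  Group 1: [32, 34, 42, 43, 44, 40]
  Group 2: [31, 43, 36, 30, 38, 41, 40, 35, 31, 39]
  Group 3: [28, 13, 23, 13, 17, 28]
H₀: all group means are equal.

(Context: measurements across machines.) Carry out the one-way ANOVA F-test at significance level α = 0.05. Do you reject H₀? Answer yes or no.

Group means [39.17, 36.40, 20.33], grand mean 32.773
SSB = Σnᵢ(x̄ᵢ−x̄)² = 1305.297; SSW = ΣΣ(x−x̄ᵢ)² = 556.567
MSB = 1305.297/2 = 652.6485; MSW = 556.567/19 = 29.2930
F = MSB/MSW = 22.2800
df = (2, 19)
p-value (upper-tail) = 0.00001
At α=0.05: p < α → reject H₀

reject H₀: yes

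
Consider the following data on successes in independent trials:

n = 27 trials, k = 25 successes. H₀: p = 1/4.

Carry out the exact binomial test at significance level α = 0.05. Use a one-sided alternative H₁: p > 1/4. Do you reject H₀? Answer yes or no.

Exact binomial: n=27, k=25, p₀=1/4=0.2500
P(X≥25) from Σ C(n,i)·p₀^i·(1−p₀)^(n−i)
p-value (one-sided, H₁ greater) = 0.00000
At α=0.05: p < α → reject H₀

reject H₀: yes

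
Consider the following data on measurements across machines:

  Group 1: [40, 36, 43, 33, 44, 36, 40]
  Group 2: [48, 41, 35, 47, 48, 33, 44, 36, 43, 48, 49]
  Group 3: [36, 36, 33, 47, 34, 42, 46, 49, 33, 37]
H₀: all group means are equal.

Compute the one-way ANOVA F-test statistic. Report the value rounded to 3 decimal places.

Group means [38.86, 42.91, 39.30], grand mean 40.607
SSB = Σnᵢ(x̄ᵢ−x̄)² = 96.812; SSW = ΣΣ(x−x̄ᵢ)² = 781.866
MSB = 96.812/2 = 48.4062; MSW = 781.866/25 = 31.2746
F = MSB/MSW = 1.5478
df = (2, 25)

test statistic = 1.548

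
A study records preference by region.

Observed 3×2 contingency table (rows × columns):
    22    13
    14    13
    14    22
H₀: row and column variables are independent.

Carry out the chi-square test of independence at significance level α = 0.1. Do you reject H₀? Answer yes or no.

reject H₀: no

Row totals [35, 27, 36], col totals [50, 48], n=98
χ² = (22−17.86)²/17.86 + (13−17.14)²/17.14 + (14−13.78)²/13.78 + (13−13.22)²/13.22 + (14−18.37)²/18.37 + (22−17.63)²/17.63 = 4.0900
df = 2
p-value (upper-tail) = 0.12938
At α=0.1: p ≥ α → fail to reject H₀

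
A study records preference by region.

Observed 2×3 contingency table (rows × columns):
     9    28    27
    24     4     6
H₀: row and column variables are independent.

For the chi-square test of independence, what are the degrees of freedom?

df = (r−1)(c−1) = (2−1)·(3−1) = 2

degrees of freedom = 2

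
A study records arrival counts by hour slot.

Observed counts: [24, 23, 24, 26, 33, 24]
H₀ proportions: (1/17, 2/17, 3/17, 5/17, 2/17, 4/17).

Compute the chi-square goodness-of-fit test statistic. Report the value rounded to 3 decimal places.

n = 154; E_i = n·p_i = [9.06, 18.12, 27.18, 45.29, 18.12, 36.24]
χ² = (24−9.06)²/9.06 + (23−18.12)²/18.12 + (24−27.18)²/27.18 + (26−45.29)²/45.29 + (33−18.12)²/18.12 + (24−36.24)²/36.24 = 50.9052
df = 5

test statistic = 50.905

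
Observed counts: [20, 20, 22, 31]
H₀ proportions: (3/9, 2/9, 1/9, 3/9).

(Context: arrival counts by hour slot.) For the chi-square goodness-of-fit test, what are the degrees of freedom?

degrees of freedom = 3

df = k − 1 = 4 − 1 = 3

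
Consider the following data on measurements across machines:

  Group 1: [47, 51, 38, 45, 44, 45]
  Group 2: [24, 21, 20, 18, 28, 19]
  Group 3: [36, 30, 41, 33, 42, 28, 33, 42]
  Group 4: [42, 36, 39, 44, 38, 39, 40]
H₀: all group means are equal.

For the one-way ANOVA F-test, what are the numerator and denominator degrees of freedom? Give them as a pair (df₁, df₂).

k = 4 groups, N = 27 total
df = (k−1, N−k) = (4−1, 27−4) = (3, 23)

degrees of freedom = [3, 23]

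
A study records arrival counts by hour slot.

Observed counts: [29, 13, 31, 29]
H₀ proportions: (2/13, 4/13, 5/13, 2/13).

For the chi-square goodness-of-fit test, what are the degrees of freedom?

degrees of freedom = 3

df = k − 1 = 4 − 1 = 3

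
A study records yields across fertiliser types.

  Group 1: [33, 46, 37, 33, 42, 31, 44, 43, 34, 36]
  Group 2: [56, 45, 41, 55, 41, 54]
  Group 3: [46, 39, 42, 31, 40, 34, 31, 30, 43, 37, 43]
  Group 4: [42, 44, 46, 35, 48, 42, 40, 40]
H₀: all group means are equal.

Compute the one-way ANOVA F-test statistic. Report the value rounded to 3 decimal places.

test statistic = 6.226

Group means [37.90, 48.67, 37.82, 42.12], grand mean 40.686
SSB = Σnᵢ(x̄ᵢ−x̄)² = 566.798; SSW = ΣΣ(x−x̄ᵢ)² = 940.745
MSB = 566.798/3 = 188.9327; MSW = 940.745/31 = 30.3466
F = MSB/MSW = 6.2258
df = (3, 31)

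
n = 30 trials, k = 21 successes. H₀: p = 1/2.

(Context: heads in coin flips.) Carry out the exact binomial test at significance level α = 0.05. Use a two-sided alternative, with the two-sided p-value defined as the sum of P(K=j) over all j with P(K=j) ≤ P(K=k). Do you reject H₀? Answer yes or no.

Exact binomial: n=30, k=21, p₀=1/2=0.5000
P(X=j) = C(n,j)·p₀^j·(1−p₀)^(n−j); p = Σ P(X=j) over j with P(X=j) ≤ P(X=21)
p-value (two-sided) = 0.04277
At α=0.05: p < α → reject H₀

reject H₀: yes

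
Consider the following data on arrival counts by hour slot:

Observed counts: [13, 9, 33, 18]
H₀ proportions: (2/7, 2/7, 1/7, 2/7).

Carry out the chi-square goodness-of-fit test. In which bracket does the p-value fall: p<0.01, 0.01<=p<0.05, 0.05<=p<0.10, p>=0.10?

n = 73; E_i = n·p_i = [20.86, 20.86, 10.43, 20.86]
χ² = (13−20.86)²/20.86 + (9−20.86)²/20.86 + (33−10.43)²/10.43 + (18−20.86)²/20.86 = 58.9452
df = 3
p-value (upper-tail) = 0.00000
→ bracket: p<0.01

p-value bracket: p<0.01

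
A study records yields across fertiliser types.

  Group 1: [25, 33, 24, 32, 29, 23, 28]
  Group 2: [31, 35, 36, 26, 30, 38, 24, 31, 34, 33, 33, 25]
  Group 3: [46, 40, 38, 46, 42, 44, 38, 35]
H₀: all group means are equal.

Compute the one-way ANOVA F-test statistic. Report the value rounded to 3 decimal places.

test statistic = 21.410

Group means [27.71, 31.33, 41.12], grand mean 33.296
SSB = Σnᵢ(x̄ᵢ−x̄)² = 754.659; SSW = ΣΣ(x−x̄ᵢ)² = 422.970
MSB = 754.659/2 = 377.3297; MSW = 422.970/24 = 17.6238
F = MSB/MSW = 21.4103
df = (2, 24)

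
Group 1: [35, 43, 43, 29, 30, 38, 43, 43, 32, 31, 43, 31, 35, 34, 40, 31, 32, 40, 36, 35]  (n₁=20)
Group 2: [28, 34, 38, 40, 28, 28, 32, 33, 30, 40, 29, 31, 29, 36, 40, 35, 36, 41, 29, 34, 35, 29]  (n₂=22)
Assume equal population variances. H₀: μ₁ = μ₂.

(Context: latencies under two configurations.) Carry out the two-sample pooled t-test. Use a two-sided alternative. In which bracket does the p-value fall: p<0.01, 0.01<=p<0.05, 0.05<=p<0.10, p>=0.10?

p-value bracket: 0.05<=p<0.10

x̄₁=36.200, s₁=5.022, n₁=20
x̄₂=33.409, s₂=4.436, n₂=22
s_p² = [19·5.022² + 21·4.436²]/40 = 22.3130
SE = √(s_p²·(1/20+1/22)) = 1.4594
t = (36.200−33.409)/1.4594 = 1.9124
df = 40
p-value (two-sided) = 0.06301
→ bracket: 0.05<=p<0.10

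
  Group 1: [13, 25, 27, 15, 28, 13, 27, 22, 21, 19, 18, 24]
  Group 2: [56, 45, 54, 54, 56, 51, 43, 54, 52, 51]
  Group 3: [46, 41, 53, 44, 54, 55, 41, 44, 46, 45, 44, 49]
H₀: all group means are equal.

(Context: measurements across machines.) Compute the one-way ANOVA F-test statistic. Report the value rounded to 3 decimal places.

test statistic = 127.340

Group means [21.00, 51.60, 46.83], grand mean 39.118
SSB = Σnᵢ(x̄ᵢ−x̄)² = 6211.463; SSW = ΣΣ(x−x̄ᵢ)² = 756.067
MSB = 6211.463/2 = 3105.7314; MSW = 756.067/31 = 24.3892
F = MSB/MSW = 127.3402
df = (2, 31)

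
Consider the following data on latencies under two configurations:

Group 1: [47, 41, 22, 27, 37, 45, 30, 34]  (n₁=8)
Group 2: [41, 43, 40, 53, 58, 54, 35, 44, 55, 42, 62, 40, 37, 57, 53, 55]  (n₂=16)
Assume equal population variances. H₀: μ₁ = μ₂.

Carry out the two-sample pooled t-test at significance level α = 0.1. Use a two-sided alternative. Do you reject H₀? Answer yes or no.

reject H₀: yes

x̄₁=35.375, s₁=8.798, n₁=8
x̄₂=48.062, s₂=8.583, n₂=16
s_p² = [7·8.798² + 15·8.583²]/22 = 74.8551
SE = √(s_p²·(1/8+1/16)) = 3.7464
t = (35.375−48.062)/3.7464 = -3.3866
df = 22
p-value (two-sided) = 0.00265
At α=0.1: p < α → reject H₀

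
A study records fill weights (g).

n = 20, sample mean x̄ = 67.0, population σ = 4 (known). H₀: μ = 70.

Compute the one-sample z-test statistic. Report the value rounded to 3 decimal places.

test statistic = -3.354

SE = σ/√n = 4/√20 = 0.8944
z = (x̄−μ₀)/SE = (67.0−70)/0.8944 = -3.3541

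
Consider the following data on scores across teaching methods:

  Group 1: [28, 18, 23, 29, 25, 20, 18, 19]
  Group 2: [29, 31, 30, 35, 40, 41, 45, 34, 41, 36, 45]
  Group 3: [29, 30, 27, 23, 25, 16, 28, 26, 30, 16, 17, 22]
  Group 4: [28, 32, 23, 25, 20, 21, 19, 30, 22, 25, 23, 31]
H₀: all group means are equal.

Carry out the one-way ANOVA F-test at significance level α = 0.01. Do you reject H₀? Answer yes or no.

Group means [22.50, 37.00, 24.08, 24.92], grand mean 27.326
SSB = Σnᵢ(x̄ᵢ−x̄)² = 1411.609; SSW = ΣΣ(x−x̄ᵢ)² = 991.833
MSB = 1411.609/3 = 470.5362; MSW = 991.833/39 = 25.4316
F = MSB/MSW = 18.5020
df = (3, 39)
p-value (upper-tail) = 0.00000
At α=0.01: p < α → reject H₀

reject H₀: yes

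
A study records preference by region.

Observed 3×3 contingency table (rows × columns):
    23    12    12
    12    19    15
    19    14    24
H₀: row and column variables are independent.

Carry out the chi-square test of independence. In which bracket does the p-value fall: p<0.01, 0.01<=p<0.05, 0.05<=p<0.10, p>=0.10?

p-value bracket: 0.05<=p<0.10

Row totals [47, 46, 57], col totals [54, 45, 51], n=150
χ² = (23−16.92)²/16.92 + (12−14.10)²/14.10 + (12−15.98)²/15.98 + (12−16.56)²/16.56 + (19−13.80)²/13.80 + (15−15.64)²/15.64 + (19−20.52)²/20.52 + (14−17.10)²/17.10 + (24−19.38)²/19.38 = 8.5060
df = 4
p-value (upper-tail) = 0.07471
→ bracket: 0.05<=p<0.10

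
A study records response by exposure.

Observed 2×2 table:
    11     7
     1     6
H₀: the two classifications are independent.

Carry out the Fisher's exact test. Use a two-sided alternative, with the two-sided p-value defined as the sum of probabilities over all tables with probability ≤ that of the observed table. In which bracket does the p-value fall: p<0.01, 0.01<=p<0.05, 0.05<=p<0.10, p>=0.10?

p-value bracket: 0.05<=p<0.10

Margins: r₁=18, r₂=7, c₁=12, c₂=13, n=25
p_obs = C(18,11)·C(7,1)/C(25,12); sum pmf over tables with pmf ≤ p_obs
p-value (two-sided) = 0.07304
→ bracket: 0.05<=p<0.10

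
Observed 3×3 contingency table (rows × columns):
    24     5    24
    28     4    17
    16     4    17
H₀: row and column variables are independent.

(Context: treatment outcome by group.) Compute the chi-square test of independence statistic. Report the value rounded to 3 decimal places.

test statistic = 2.122

Row totals [53, 49, 37], col totals [68, 13, 58], n=139
χ² = (24−25.93)²/25.93 + (5−4.96)²/4.96 + (24−22.12)²/22.12 + (28−23.97)²/23.97 + (4−4.58)²/4.58 + (17−20.45)²/20.45 + (16−18.10)²/18.10 + (4−3.46)²/3.46 + (17−15.44)²/15.44 = 2.1222
df = 4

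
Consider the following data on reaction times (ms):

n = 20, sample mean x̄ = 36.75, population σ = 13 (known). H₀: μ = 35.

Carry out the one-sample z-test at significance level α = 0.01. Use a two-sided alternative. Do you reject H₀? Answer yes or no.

reject H₀: no

SE = σ/√n = 13/√20 = 2.9069
z = (x̄−μ₀)/SE = (36.75−35)/2.9069 = 0.6020
p-value (two-sided) = 0.54716
At α=0.01: p ≥ α → fail to reject H₀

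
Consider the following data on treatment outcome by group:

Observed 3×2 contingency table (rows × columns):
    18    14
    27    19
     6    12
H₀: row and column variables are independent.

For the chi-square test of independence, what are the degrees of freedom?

degrees of freedom = 2

df = (r−1)(c−1) = (3−1)·(2−1) = 2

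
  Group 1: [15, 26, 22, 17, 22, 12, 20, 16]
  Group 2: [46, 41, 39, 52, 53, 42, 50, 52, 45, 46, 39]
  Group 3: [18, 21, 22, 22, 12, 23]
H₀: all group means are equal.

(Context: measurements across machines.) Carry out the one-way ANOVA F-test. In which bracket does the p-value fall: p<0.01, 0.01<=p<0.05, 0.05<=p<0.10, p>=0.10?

Group means [18.75, 45.91, 19.67], grand mean 30.920
SSB = Σnᵢ(x̄ᵢ−x̄)² = 4416.098; SSW = ΣΣ(x−x̄ᵢ)² = 507.742
MSB = 4416.098/2 = 2208.0488; MSW = 507.742/22 = 23.0792
F = MSB/MSW = 95.6727
df = (2, 22)
p-value (upper-tail) = 0.00000
→ bracket: p<0.01

p-value bracket: p<0.01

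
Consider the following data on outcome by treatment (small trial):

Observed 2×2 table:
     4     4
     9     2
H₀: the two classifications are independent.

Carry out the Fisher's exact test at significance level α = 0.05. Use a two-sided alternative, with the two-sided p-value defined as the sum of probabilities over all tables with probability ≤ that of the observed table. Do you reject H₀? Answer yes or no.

Margins: r₁=8, r₂=11, c₁=13, c₂=6, n=19
p_obs = C(8,4)·C(11,9)/C(19,13); sum pmf over tables with pmf ≤ p_obs
p-value (two-sided) = 0.31889
At α=0.05: p ≥ α → fail to reject H₀

reject H₀: no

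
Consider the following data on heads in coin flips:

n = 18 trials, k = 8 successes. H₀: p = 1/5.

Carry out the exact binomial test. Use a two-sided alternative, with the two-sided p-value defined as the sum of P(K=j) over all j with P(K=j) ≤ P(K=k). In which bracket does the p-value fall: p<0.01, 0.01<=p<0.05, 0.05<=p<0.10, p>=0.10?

p-value bracket: 0.01<=p<0.05

Exact binomial: n=18, k=8, p₀=1/5=0.2000
P(X=j) = C(n,j)·p₀^j·(1−p₀)^(n−j); p = Σ P(X=j) over j with P(X=j) ≤ P(X=8)
p-value (two-sided) = 0.01628
→ bracket: 0.01<=p<0.05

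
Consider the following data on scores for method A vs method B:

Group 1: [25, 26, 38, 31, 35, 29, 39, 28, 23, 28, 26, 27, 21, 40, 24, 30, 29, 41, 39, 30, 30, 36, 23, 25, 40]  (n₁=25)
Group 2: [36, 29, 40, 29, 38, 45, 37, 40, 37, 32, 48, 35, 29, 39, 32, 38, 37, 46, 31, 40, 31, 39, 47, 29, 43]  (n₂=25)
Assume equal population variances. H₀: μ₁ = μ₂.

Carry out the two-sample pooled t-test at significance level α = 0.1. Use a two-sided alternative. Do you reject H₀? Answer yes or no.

reject H₀: yes

x̄₁=30.520, s₁=6.185, n₁=25
x̄₂=37.080, s₂=5.852, n₂=25
s_p² = [24·6.185² + 24·5.852²]/48 = 36.2517
SE = √(s_p²·(1/25+1/25)) = 1.7030
t = (30.520−37.080)/1.7030 = -3.8521
df = 48
p-value (two-sided) = 0.00035
At α=0.1: p < α → reject H₀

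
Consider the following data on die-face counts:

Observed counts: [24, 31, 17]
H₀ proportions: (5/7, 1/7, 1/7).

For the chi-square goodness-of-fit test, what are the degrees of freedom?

df = k − 1 = 3 − 1 = 2

degrees of freedom = 2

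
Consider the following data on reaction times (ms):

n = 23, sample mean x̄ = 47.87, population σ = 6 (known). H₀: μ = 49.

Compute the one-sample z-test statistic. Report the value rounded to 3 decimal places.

SE = σ/√n = 6/√23 = 1.2511
z = (x̄−μ₀)/SE = (47.87−49)/1.2511 = -0.9032

test statistic = -0.903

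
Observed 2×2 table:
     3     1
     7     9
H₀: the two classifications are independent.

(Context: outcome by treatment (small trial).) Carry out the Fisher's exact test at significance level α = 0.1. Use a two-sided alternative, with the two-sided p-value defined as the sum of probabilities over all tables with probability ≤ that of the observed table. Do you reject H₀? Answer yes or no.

Margins: r₁=4, r₂=16, c₁=10, c₂=10, n=20
p_obs = C(4,3)·C(16,7)/C(20,10); sum pmf over tables with pmf ≤ p_obs
p-value (two-sided) = 0.58204
At α=0.1: p ≥ α → fail to reject H₀

reject H₀: no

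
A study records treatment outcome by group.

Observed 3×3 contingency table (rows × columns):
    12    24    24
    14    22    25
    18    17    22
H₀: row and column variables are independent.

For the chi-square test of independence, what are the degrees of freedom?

df = (r−1)(c−1) = (3−1)·(3−1) = 4

degrees of freedom = 4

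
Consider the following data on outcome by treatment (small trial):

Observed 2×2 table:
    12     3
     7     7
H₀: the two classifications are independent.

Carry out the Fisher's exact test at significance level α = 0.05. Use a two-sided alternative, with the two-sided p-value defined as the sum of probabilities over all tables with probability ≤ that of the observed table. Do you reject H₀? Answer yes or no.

reject H₀: no

Margins: r₁=15, r₂=14, c₁=19, c₂=10, n=29
p_obs = C(15,12)·C(14,7)/C(29,19); sum pmf over tables with pmf ≤ p_obs
p-value (two-sided) = 0.12814
At α=0.05: p ≥ α → fail to reject H₀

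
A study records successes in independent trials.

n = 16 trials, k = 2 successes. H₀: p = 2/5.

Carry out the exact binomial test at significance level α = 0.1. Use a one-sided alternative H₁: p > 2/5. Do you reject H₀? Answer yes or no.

Exact binomial: n=16, k=2, p₀=2/5=0.4000
P(X≥2) from Σ C(n,i)·p₀^i·(1−p₀)^(n−i)
p-value (one-sided, H₁ greater) = 0.99671
At α=0.1: p ≥ α → fail to reject H₀

reject H₀: no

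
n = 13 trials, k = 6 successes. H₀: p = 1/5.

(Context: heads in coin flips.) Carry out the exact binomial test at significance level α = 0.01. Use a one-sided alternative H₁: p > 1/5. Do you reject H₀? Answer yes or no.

Exact binomial: n=13, k=6, p₀=1/5=0.2000
P(X≥6) from Σ C(n,i)·p₀^i·(1−p₀)^(n−i)
p-value (one-sided, H₁ greater) = 0.03004
At α=0.01: p ≥ α → fail to reject H₀

reject H₀: no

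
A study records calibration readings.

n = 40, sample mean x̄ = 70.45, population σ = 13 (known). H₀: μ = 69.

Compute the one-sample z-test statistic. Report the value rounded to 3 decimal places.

SE = σ/√n = 13/√40 = 2.0555
z = (x̄−μ₀)/SE = (70.45−69)/2.0555 = 0.7054

test statistic = 0.705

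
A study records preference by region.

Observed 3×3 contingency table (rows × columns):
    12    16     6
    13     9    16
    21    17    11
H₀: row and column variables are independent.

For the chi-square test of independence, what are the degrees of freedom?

df = (r−1)(c−1) = (3−1)·(3−1) = 4

degrees of freedom = 4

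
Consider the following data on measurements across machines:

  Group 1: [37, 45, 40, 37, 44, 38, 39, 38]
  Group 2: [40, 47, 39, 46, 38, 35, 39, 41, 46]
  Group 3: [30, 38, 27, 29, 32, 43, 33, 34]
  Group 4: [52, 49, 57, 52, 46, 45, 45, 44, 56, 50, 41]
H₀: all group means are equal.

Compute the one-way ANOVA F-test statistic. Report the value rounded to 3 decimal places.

Group means [39.75, 41.22, 33.25, 48.82], grand mean 41.444
SSB = Σnᵢ(x̄ᵢ−x̄)² = 1158.697; SSW = ΣΣ(x−x̄ᵢ)² = 656.192
MSB = 1158.697/3 = 386.2323; MSW = 656.192/32 = 20.5060
F = MSB/MSW = 18.8351
df = (3, 32)

test statistic = 18.835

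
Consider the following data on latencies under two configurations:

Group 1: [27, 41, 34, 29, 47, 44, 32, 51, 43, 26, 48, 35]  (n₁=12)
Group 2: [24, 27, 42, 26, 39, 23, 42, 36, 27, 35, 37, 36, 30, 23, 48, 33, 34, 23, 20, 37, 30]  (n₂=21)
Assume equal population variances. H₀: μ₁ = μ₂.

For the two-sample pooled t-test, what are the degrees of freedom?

degrees of freedom = 31

df = n₁ + n₂ − 2 = 12 + 21 − 2 = 31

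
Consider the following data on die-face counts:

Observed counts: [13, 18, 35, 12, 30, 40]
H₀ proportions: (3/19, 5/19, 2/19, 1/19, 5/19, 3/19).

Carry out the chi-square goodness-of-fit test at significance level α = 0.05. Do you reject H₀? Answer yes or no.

n = 148; E_i = n·p_i = [23.37, 38.95, 15.58, 7.79, 38.95, 23.37]
χ² = (13−23.37)²/23.37 + (18−38.95)²/38.95 + (35−15.58)²/15.58 + (12−7.79)²/7.79 + (30−38.95)²/38.95 + (40−23.37)²/23.37 = 56.2457
df = 5
p-value (upper-tail) = 0.00000
At α=0.05: p < α → reject H₀

reject H₀: yes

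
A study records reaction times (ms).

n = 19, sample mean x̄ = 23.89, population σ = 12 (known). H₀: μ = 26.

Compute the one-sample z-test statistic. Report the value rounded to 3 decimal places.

test statistic = -0.766

SE = σ/√n = 12/√19 = 2.7530
z = (x̄−μ₀)/SE = (23.89−26)/2.7530 = -0.7664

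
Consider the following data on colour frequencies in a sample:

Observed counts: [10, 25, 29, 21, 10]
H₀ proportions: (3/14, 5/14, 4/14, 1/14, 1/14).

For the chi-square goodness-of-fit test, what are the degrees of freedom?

degrees of freedom = 4

df = k − 1 = 5 − 1 = 4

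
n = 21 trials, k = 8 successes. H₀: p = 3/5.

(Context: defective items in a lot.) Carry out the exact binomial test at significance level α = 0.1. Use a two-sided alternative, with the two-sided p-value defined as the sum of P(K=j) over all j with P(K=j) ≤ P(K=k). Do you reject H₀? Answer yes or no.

reject H₀: yes

Exact binomial: n=21, k=8, p₀=3/5=0.6000
P(X=j) = C(n,j)·p₀^j·(1−p₀)^(n−j); p = Σ P(X=j) over j with P(X=j) ≤ P(X=8)
p-value (two-sided) = 0.04625
At α=0.1: p < α → reject H₀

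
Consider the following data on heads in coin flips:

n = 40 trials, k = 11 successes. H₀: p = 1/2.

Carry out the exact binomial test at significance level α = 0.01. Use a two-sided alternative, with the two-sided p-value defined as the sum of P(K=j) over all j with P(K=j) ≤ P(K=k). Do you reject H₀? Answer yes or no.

reject H₀: yes

Exact binomial: n=40, k=11, p₀=1/2=0.5000
P(X=j) = C(n,j)·p₀^j·(1−p₀)^(n−j); p = Σ P(X=j) over j with P(X=j) ≤ P(X=11)
p-value (two-sided) = 0.00643
At α=0.01: p < α → reject H₀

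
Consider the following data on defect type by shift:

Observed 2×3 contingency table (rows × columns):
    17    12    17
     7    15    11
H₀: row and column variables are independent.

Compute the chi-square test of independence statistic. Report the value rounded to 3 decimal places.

Row totals [46, 33], col totals [24, 27, 28], n=79
χ² = (17−13.97)²/13.97 + (12−15.72)²/15.72 + (17−16.30)²/16.30 + (7−10.03)²/10.03 + (15−11.28)²/11.28 + (11−11.70)²/11.70 = 3.7480
df = 2

test statistic = 3.748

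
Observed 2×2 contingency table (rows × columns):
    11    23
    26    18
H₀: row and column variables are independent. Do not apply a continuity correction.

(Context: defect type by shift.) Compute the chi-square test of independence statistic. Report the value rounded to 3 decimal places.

Row totals [34, 44], col totals [37, 41], n=78
χ² = (11−16.13)²/16.13 + (23−17.87)²/17.87 + (26−20.87)²/20.87 + (18−23.13)²/23.13 = 5.4992
df = 1

test statistic = 5.499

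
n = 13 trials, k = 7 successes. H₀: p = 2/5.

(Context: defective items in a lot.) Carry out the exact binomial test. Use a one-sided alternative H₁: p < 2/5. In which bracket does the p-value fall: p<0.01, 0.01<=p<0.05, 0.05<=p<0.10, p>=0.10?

p-value bracket: p>=0.10

Exact binomial: n=13, k=7, p₀=2/5=0.4000
P(X≤7) from Σ C(n,i)·p₀^i·(1−p₀)^(n−i)
p-value (one-sided, H₁ less) = 0.90233
→ bracket: p>=0.10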